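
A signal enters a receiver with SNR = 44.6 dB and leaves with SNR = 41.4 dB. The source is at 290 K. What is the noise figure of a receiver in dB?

3.2 dB

NF (dB) = SNR_in(dB) − SNR_out(dB) when the source is at T₀
NF = 44.6 − 41.4 = 3.2 dB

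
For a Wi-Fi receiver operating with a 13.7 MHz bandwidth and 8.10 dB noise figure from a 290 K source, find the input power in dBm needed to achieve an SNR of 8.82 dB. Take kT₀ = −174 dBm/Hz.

−85.7 dBm

Sensitivity = −174 + 10 log₁₀(B) + NF + SNR_min
= −174 + 71.37 + 8.10 + 8.82
= −85.71 dBm → −85.7 dBm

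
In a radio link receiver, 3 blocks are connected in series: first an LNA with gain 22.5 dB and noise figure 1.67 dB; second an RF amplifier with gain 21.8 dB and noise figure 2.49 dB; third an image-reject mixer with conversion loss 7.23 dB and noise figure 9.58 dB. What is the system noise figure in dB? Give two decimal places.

1.68 dB

Convert to linear (a loss of L dB is a gain of −L dB): F_i = 10^(NF_i/10), G_i = 10^(G_i,dB/10)
  Stage 1: F_1 = 10^(1.67/10) = 1.469, G_1 = 10^(22.5/10) = 177.8
  Stage 2: F_2 = 10^(2.49/10) = 1.774, G_2 = 10^(21.8/10) = 151.4
  Stage 3: F_3 = 10^(9.58/10) = 9.078, G_3 = 10^(−7.23/10) = 0.1892
Friis cascade:
  F = 1.469 + (1.774 − 1)/177.8 + (9.078 − 1)/2.692×10⁴ = 1.474
NF = 10 log₁₀(1.474) = 1.68 dB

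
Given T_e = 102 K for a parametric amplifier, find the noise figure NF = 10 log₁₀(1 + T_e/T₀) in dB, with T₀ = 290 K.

1.31 dB

F = 1 + T_e/T₀ = 1 + 102/290 = 1.35172
NF = 10 log₁₀(1.35172) = 1.31 dB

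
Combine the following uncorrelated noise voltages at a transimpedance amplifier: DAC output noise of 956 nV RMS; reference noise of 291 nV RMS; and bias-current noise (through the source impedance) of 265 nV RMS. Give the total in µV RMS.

Uncorrelated sources add in power (mean-square): V_tot = √(ΣV_i²)
V_tot = √[(9.56×10⁻⁷)² + (2.91×10⁻⁷)² + (2.65×10⁻⁷)²] = 1.03×10⁻⁶ V = 1.03 µV

1.03 µV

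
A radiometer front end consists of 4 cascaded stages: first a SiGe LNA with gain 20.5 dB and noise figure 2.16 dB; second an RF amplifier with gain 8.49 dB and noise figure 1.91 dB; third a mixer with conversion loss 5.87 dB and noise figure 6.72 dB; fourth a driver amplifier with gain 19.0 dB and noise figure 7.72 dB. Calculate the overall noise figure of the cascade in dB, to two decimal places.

Convert to linear (a loss of L dB is a gain of −L dB): F_i = 10^(NF_i/10), G_i = 10^(G_i,dB/10)
  Stage 1: F_1 = 10^(2.16/10) = 1.644, G_1 = 10^(20.5/10) = 112.2
  Stage 2: F_2 = 10^(1.91/10) = 1.552, G_2 = 10^(8.49/10) = 7.063
  Stage 3: F_3 = 10^(6.72/10) = 4.699, G_3 = 10^(−5.87/10) = 0.2588
  Stage 4: F_4 = 10^(7.72/10) = 5.916, G_4 = 10^(19.0/10) = 79.43
Friis cascade:
  F = 1.644 + (1.552 − 1)/112.2 + (4.699 − 1)/792.5 + (5.916 − 1)/205.1 = 1.678
NF = 10 log₁₀(1.678) = 2.25 dB

2.25 dB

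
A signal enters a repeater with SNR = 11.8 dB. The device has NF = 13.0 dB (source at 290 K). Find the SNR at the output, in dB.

By definition F = SNR_in/SNR_out, so in dB: SNR_out = SNR_in − NF
SNR_out = 11.8 − 13.0 = −1.2 dB

−1.2 dB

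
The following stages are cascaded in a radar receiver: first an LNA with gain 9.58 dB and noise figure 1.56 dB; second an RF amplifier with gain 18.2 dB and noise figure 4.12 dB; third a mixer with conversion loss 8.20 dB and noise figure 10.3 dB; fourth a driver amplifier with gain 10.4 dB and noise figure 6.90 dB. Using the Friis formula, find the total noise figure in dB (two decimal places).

Convert to linear (a loss of L dB is a gain of −L dB): F_i = 10^(NF_i/10), G_i = 10^(G_i,dB/10)
  Stage 1: F_1 = 10^(1.56/10) = 1.432, G_1 = 10^(9.58/10) = 9.078
  Stage 2: F_2 = 10^(4.12/10) = 2.582, G_2 = 10^(18.2/10) = 66.07
  Stage 3: F_3 = 10^(10.3/10) = 10.72, G_3 = 10^(−8.20/10) = 0.1514
  Stage 4: F_4 = 10^(6.90/10) = 4.898, G_4 = 10^(10.4/10) = 10.96
Friis cascade:
  F = 1.432 + (2.582 − 1)/9.078 + (10.72 − 1)/599.8 + (4.898 − 1)/90.78 = 1.666
NF = 10 log₁₀(1.666) = 2.22 dB

2.22 dB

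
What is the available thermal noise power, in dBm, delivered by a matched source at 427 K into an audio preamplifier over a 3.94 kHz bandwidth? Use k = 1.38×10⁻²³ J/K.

−136.3 dBm

P_n = kTB = 1.38×10⁻²³ × 427 × 3.94×10³ = 2.32×10⁻¹⁷ W
In dBm: 10 log₁₀(2.32×10⁻¹⁷ / 10⁻³) = −136.3 dBm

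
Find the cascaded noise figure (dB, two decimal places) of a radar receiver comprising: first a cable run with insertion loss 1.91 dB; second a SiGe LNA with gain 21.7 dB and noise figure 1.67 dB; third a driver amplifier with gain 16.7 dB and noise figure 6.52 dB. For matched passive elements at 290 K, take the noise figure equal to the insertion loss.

3.65 dB

Convert to linear (a loss of L dB is a gain of −L dB): F_i = 10^(NF_i/10), G_i = 10^(G_i,dB/10)
  Stage 1: F_1 = 10^(1.91/10) = 1.552, G_1 = 10^(−1.91/10) = 0.6442
  Stage 2: F_2 = 10^(1.67/10) = 1.469, G_2 = 10^(21.7/10) = 147.9
  Stage 3: F_3 = 10^(6.52/10) = 4.487, G_3 = 10^(16.7/10) = 46.77
Friis cascade:
  F = 1.552 + (1.469 − 1)/0.6442 + (4.487 − 1)/95.28 = 2.317
NF = 10 log₁₀(2.317) = 3.65 dB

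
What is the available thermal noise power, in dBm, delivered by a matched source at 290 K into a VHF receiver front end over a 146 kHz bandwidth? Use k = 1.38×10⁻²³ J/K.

−122.3 dBm

P_n = kTB = 1.38×10⁻²³ × 290 × 1.46×10⁵ = 5.84×10⁻¹⁶ W
In dBm: 10 log₁₀(5.84×10⁻¹⁶ / 10⁻³) = −122.3 dBm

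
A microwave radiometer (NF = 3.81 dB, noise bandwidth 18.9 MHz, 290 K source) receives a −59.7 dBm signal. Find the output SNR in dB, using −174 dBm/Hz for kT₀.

37.7 dB

Noise floor: N = −174 + 10 log₁₀(B) + NF
10 log₁₀(1.89×10⁷) = 72.76 dB
N = −174 + 72.76 + 3.81 = −97.43 dBm
SNR = P_sig − N = −59.7 − (−97.43) = 37.73 dB → 37.7 dB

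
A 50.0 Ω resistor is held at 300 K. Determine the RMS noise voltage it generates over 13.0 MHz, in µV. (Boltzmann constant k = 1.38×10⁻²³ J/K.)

3.28 µV

V_n = √(4kTRB)
4kTRB = 4 × 1.38×10⁻²³ × 300 × 5.00×10¹ × 1.30×10⁷ = 1.08×10⁻¹¹ V²
V_n = √(1.08×10⁻¹¹) = 3.28×10⁻⁶ V = 3.28 µV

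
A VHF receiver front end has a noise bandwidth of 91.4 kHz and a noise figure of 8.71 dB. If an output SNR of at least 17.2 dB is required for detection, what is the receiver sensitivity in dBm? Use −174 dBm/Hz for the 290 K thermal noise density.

−98.5 dBm

Sensitivity = −174 + 10 log₁₀(B) + NF + SNR_min
= −174 + 49.61 + 8.71 + 17.2
= −98.48 dBm → −98.5 dBm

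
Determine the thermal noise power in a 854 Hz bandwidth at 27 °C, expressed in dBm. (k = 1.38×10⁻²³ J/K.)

−144.5 dBm

T = 27 °C + 273.15 = 300.15 K
P_n = kTB = 1.38×10⁻²³ × 300.15 × 8.54×10² = 3.54×10⁻¹⁸ W
In dBm: 10 log₁₀(3.54×10⁻¹⁸ / 10⁻³) = −144.5 dBm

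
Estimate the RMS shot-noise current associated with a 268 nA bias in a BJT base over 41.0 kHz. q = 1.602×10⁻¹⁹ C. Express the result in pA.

59.3 pA

I_n = √(2qI·B)
2qI·B = 2 × 1.602×10⁻¹⁹ × 2.68×10⁻⁷ × 4.10×10⁴ = 3.52×10⁻²¹ A²
I_n = √(3.52×10⁻²¹) = 5.93×10⁻¹¹ A = 59.3 pA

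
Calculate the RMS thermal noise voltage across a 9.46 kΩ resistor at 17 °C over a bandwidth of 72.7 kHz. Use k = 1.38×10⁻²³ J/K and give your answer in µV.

3.32 µV

T = 17 °C + 273.15 = 290.15 K
V_n = √(4kTRB)
4kTRB = 4 × 1.38×10⁻²³ × 290.15 × 9.46×10³ × 7.27×10⁴ = 1.10×10⁻¹¹ V²
V_n = √(1.10×10⁻¹¹) = 3.32×10⁻⁶ V = 3.32 µV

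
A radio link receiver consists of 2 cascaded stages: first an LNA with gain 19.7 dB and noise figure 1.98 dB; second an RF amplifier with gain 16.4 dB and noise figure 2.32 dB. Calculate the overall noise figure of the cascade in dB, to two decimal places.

Convert to linear (a loss of L dB is a gain of −L dB): F_i = 10^(NF_i/10), G_i = 10^(G_i,dB/10)
  Stage 1: F_1 = 10^(1.98/10) = 1.578, G_1 = 10^(19.7/10) = 93.33
  Stage 2: F_2 = 10^(2.32/10) = 1.706, G_2 = 10^(16.4/10) = 43.65
Friis cascade:
  F = 1.578 + (1.706 − 1)/93.33 = 1.585
NF = 10 log₁₀(1.585) = 2.00 dB

2.00 dB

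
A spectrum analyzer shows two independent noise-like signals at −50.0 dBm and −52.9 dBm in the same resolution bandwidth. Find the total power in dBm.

−48.2 dBm

Convert to linear, add, convert back:
P₁ = 1.00×10⁻⁸ W, P₂ = 5.13×10⁻⁹ W
P_tot = 1.51×10⁻⁸ W → 10 log₁₀(P_tot / 10⁻³) = −48.2 dBm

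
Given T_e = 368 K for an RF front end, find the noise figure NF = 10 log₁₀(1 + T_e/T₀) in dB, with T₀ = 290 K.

F = 1 + T_e/T₀ = 1 + 368/290 = 2.26897
NF = 10 log₁₀(2.26897) = 3.56 dB

3.56 dB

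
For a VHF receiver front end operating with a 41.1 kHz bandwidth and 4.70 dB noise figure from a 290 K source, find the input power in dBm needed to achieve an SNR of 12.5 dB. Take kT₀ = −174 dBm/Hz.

−110.7 dBm

Sensitivity = −174 + 10 log₁₀(B) + NF + SNR_min
= −174 + 46.14 + 4.70 + 12.5
= −110.66 dBm → −110.7 dBm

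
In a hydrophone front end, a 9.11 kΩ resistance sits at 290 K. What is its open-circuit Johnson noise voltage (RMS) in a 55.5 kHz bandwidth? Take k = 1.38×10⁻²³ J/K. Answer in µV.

2.84 µV

V_n = √(4kTRB)
4kTRB = 4 × 1.38×10⁻²³ × 290 × 9.11×10³ × 5.55×10⁴ = 8.09×10⁻¹² V²
V_n = √(8.09×10⁻¹²) = 2.84×10⁻⁶ V = 2.84 µV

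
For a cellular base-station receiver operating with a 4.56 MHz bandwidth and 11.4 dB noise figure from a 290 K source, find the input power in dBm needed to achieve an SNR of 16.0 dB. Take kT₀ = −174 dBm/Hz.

Sensitivity = −174 + 10 log₁₀(B) + NF + SNR_min
= −174 + 66.59 + 11.4 + 16.0
= −80.01 dBm → −80.0 dBm

−80.0 dBm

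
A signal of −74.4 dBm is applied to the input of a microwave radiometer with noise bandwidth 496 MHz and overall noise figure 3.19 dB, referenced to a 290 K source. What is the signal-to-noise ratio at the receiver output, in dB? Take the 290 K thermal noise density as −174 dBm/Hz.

9.5 dB

Noise floor: N = −174 + 10 log₁₀(B) + NF
10 log₁₀(4.96×10⁸) = 86.95 dB
N = −174 + 86.95 + 3.19 = −83.86 dBm
SNR = P_sig − N = −74.4 − (−83.86) = 9.46 dB → 9.5 dB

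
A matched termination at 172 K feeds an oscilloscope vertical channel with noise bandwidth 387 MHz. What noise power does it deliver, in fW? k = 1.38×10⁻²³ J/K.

919 fW

P_n = kTB = 1.38×10⁻²³ × 172 × 3.87×10⁸ = 9.19×10⁻¹³ W = 919 fW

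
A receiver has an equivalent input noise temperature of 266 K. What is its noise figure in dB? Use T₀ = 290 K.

F = 1 + T_e/T₀ = 1 + 266/290 = 1.91724
NF = 10 log₁₀(1.91724) = 2.83 dB

2.83 dB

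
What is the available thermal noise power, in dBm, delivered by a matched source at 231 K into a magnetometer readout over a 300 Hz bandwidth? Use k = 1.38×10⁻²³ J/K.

P_n = kTB = 1.38×10⁻²³ × 231 × 3.00×10² = 9.56×10⁻¹⁹ W
In dBm: 10 log₁₀(9.56×10⁻¹⁹ / 10⁻³) = −150.2 dBm

−150.2 dBm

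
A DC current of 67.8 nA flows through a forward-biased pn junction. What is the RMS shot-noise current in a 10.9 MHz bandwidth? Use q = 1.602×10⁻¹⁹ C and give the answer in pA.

I_n = √(2qI·B)
2qI·B = 2 × 1.602×10⁻¹⁹ × 6.78×10⁻⁸ × 1.09×10⁷ = 2.37×10⁻¹⁹ A²
I_n = √(2.37×10⁻¹⁹) = 4.87×10⁻¹⁰ A = 487 pA

487 pA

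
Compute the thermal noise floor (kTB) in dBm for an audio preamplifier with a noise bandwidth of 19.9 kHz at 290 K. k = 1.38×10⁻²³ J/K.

P_n = kTB = 1.38×10⁻²³ × 290 × 1.99×10⁴ = 7.96×10⁻¹⁷ W
In dBm: 10 log₁₀(7.96×10⁻¹⁷ / 10⁻³) = −131.0 dBm

−131.0 dBm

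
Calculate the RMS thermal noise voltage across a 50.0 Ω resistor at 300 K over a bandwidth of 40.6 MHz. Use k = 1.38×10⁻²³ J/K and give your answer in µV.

5.80 µV

V_n = √(4kTRB)
4kTRB = 4 × 1.38×10⁻²³ × 300 × 5.00×10¹ × 4.06×10⁷ = 3.36×10⁻¹¹ V²
V_n = √(3.36×10⁻¹¹) = 5.80×10⁻⁶ V = 5.80 µV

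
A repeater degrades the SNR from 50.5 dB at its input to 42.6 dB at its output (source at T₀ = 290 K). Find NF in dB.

NF (dB) = SNR_in(dB) − SNR_out(dB) when the source is at T₀
NF = 50.5 − 42.6 = 7.9 dB

7.9 dB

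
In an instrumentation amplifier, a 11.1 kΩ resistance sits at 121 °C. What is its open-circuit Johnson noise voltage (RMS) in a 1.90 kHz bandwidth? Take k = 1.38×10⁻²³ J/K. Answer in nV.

T = 121 °C + 273.15 = 394.15 K
V_n = √(4kTRB)
4kTRB = 4 × 1.38×10⁻²³ × 394.15 × 1.11×10⁴ × 1.90×10³ = 4.59×10⁻¹³ V²
V_n = √(4.59×10⁻¹³) = 6.77×10⁻⁷ V = 677 nV

677 nV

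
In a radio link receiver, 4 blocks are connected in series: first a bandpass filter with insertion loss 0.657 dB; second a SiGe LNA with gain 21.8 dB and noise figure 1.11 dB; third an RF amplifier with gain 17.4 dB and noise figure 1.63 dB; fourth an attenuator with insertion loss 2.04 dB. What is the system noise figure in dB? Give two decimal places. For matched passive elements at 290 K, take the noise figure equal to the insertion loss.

1.78 dB

Convert to linear (a loss of L dB is a gain of −L dB): F_i = 10^(NF_i/10), G_i = 10^(G_i,dB/10)
  Stage 1: F_1 = 10^(0.657/10) = 1.163, G_1 = 10^(−0.657/10) = 0.8596
  Stage 2: F_2 = 10^(1.11/10) = 1.291, G_2 = 10^(21.8/10) = 151.4
  Stage 3: F_3 = 10^(1.63/10) = 1.455, G_3 = 10^(17.4/10) = 54.95
  Stage 4: F_4 = 10^(2.04/10) = 1.600, G_4 = 10^(−2.04/10) = 0.6252
Friis cascade:
  F = 1.163 + (1.291 − 1)/0.8596 + (1.455 − 1)/130.1 + (1.600 − 1)/7150 = 1.506
NF = 10 log₁₀(1.506) = 1.78 dB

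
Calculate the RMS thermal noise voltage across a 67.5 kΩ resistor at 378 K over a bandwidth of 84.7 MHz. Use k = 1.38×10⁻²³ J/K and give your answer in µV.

345 µV

V_n = √(4kTRB)
4kTRB = 4 × 1.38×10⁻²³ × 378 × 6.75×10⁴ × 8.47×10⁷ = 1.19×10⁻⁷ V²
V_n = √(1.19×10⁻⁷) = 3.45×10⁻⁴ V = 345 µV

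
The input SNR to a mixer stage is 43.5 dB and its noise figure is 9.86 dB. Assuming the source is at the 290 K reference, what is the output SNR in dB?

By definition F = SNR_in/SNR_out, so in dB: SNR_out = SNR_in − NF
SNR_out = 43.5 − 9.86 = 33.64 dB

33.64 dB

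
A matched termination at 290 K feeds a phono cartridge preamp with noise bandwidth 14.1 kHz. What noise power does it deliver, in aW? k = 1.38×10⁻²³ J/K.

P_n = kTB = 1.38×10⁻²³ × 290 × 1.41×10⁴ = 5.64×10⁻¹⁷ W = 56.4 aW

56.4 aW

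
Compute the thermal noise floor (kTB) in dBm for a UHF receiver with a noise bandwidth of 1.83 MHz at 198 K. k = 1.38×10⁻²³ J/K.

P_n = kTB = 1.38×10⁻²³ × 198 × 1.83×10⁶ = 5.00×10⁻¹⁵ W
In dBm: 10 log₁₀(5.00×10⁻¹⁵ / 10⁻³) = −113.0 dBm

−113.0 dBm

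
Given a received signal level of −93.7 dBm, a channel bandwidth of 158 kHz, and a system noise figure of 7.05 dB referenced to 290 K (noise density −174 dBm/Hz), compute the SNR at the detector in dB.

21.3 dB

Noise floor: N = −174 + 10 log₁₀(B) + NF
10 log₁₀(1.58×10⁵) = 51.99 dB
N = −174 + 51.99 + 7.05 = −114.96 dBm
SNR = P_sig − N = −93.7 − (−114.96) = 21.26 dB → 21.3 dB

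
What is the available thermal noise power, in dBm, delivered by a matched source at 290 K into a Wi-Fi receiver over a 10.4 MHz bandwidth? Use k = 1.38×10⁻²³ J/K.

P_n = kTB = 1.38×10⁻²³ × 290 × 1.04×10⁷ = 4.16×10⁻¹⁴ W
In dBm: 10 log₁₀(4.16×10⁻¹⁴ / 10⁻³) = −103.8 dBm

−103.8 dBm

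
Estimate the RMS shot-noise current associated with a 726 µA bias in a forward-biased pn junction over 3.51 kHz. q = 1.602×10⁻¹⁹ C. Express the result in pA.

I_n = √(2qI·B)
2qI·B = 2 × 1.602×10⁻¹⁹ × 7.26×10⁻⁴ × 3.51×10³ = 8.16×10⁻¹⁹ A²
I_n = √(8.16×10⁻¹⁹) = 9.04×10⁻¹⁰ A = 904 pA

904 pA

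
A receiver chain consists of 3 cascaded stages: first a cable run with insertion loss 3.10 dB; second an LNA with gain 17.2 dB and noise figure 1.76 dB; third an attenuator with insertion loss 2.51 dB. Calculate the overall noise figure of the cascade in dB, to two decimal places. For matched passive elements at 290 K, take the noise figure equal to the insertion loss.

4.90 dB

Convert to linear (a loss of L dB is a gain of −L dB): F_i = 10^(NF_i/10), G_i = 10^(G_i,dB/10)
  Stage 1: F_1 = 10^(3.10/10) = 2.042, G_1 = 10^(−3.10/10) = 0.4898
  Stage 2: F_2 = 10^(1.76/10) = 1.500, G_2 = 10^(17.2/10) = 52.48
  Stage 3: F_3 = 10^(2.51/10) = 1.782, G_3 = 10^(−2.51/10) = 0.5610
Friis cascade:
  F = 2.042 + (1.500 − 1)/0.4898 + (1.782 − 1)/25.70 = 3.092
NF = 10 log₁₀(3.092) = 4.90 dB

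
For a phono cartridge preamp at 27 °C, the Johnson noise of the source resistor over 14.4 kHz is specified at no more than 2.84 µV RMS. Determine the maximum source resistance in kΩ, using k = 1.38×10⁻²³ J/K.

33.8 kΩ

T = 27 °C + 273.15 = 300.15 K
Johnson–Nyquist: V_n = √(4kTRB) ⇒ R = V_n² / (4kTB)
4kTB = 4 × 1.38×10⁻²³ × 300.15 × 1.44×10⁴ = 2.39×10⁻¹⁶
R = (2.84×10⁻⁶)² / 2.39×10⁻¹⁶ = 3.38×10⁴ Ω = 33.8 kΩ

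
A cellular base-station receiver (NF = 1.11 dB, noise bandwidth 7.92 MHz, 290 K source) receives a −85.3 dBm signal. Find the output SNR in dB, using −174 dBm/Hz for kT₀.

Noise floor: N = −174 + 10 log₁₀(B) + NF
10 log₁₀(7.92×10⁶) = 68.99 dB
N = −174 + 68.99 + 1.11 = −103.90 dBm
SNR = P_sig − N = −85.3 − (−103.90) = 18.60 dB → 18.6 dB

18.6 dB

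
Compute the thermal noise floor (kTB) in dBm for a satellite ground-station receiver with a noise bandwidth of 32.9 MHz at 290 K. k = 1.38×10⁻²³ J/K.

P_n = kTB = 1.38×10⁻²³ × 290 × 3.29×10⁷ = 1.32×10⁻¹³ W
In dBm: 10 log₁₀(1.32×10⁻¹³ / 10⁻³) = −98.8 dBm

−98.8 dBm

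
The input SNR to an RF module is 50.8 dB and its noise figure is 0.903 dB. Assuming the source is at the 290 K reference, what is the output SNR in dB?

49.897 dB

By definition F = SNR_in/SNR_out, so in dB: SNR_out = SNR_in − NF
SNR_out = 50.8 − 0.903 = 49.897 dB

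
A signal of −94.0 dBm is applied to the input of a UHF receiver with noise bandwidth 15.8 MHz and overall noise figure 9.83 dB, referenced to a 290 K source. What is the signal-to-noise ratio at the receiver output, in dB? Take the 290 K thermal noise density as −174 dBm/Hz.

Noise floor: N = −174 + 10 log₁₀(B) + NF
10 log₁₀(1.58×10⁷) = 71.99 dB
N = −174 + 71.99 + 9.83 = −92.18 dBm
SNR = P_sig − N = −94.0 − (−92.18) = −1.82 dB → −1.8 dB

−1.8 dB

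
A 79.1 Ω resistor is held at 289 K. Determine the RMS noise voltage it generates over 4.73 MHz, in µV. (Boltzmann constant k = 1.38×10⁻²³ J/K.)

V_n = √(4kTRB)
4kTRB = 4 × 1.38×10⁻²³ × 289 × 7.91×10¹ × 4.73×10⁶ = 5.97×10⁻¹² V²
V_n = √(5.97×10⁻¹²) = 2.44×10⁻⁶ V = 2.44 µV

2.44 µV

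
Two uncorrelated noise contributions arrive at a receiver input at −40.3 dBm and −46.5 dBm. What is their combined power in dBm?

−39.4 dBm

Convert to linear, add, convert back:
P₁ = 9.33×10⁻⁸ W, P₂ = 2.24×10⁻⁸ W
P_tot = 1.16×10⁻⁷ W → 10 log₁₀(P_tot / 10⁻³) = −39.4 dBm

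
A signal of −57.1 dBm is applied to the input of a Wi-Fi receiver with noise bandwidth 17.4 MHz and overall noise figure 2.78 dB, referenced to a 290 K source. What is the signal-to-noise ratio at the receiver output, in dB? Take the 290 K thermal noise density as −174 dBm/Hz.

Noise floor: N = −174 + 10 log₁₀(B) + NF
10 log₁₀(1.74×10⁷) = 72.41 dB
N = −174 + 72.41 + 2.78 = −98.81 dBm
SNR = P_sig − N = −57.1 − (−98.81) = 41.71 dB → 41.7 dB

41.7 dB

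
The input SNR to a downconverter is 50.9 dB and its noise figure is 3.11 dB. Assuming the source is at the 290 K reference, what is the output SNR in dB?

47.79 dB

By definition F = SNR_in/SNR_out, so in dB: SNR_out = SNR_in − NF
SNR_out = 50.9 − 3.11 = 47.79 dB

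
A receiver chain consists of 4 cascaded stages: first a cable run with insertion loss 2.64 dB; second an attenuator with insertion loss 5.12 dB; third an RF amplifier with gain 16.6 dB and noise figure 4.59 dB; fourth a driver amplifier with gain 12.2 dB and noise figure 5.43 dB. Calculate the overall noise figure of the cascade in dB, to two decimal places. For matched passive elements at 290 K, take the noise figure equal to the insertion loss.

12.43 dB

Convert to linear (a loss of L dB is a gain of −L dB): F_i = 10^(NF_i/10), G_i = 10^(G_i,dB/10)
  Stage 1: F_1 = 10^(2.64/10) = 1.837, G_1 = 10^(−2.64/10) = 0.5445
  Stage 2: F_2 = 10^(5.12/10) = 3.251, G_2 = 10^(−5.12/10) = 0.3076
  Stage 3: F_3 = 10^(4.59/10) = 2.877, G_3 = 10^(16.6/10) = 45.71
  Stage 4: F_4 = 10^(5.43/10) = 3.491, G_4 = 10^(12.2/10) = 16.60
Friis cascade:
  F = 1.837 + (3.251 − 1)/0.5445 + (2.877 − 1)/0.1675 + (3.491 − 1)/7.656 = 17.50
NF = 10 log₁₀(17.50) = 12.43 dB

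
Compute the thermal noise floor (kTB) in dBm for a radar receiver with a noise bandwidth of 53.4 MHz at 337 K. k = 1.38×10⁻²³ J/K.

−96.0 dBm

P_n = kTB = 1.38×10⁻²³ × 337 × 5.34×10⁷ = 2.48×10⁻¹³ W
In dBm: 10 log₁₀(2.48×10⁻¹³ / 10⁻³) = −96.0 dBm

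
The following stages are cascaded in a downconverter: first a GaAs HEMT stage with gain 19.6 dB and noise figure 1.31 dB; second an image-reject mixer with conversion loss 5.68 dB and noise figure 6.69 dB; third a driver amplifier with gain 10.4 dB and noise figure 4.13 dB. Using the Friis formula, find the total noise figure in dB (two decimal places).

1.63 dB

Convert to linear (a loss of L dB is a gain of −L dB): F_i = 10^(NF_i/10), G_i = 10^(G_i,dB/10)
  Stage 1: F_1 = 10^(1.31/10) = 1.352, G_1 = 10^(19.6/10) = 91.20
  Stage 2: F_2 = 10^(6.69/10) = 4.667, G_2 = 10^(−5.68/10) = 0.2704
  Stage 3: F_3 = 10^(4.13/10) = 2.588, G_3 = 10^(10.4/10) = 10.96
Friis cascade:
  F = 1.352 + (4.667 − 1)/91.20 + (2.588 − 1)/24.66 = 1.457
NF = 10 log₁₀(1.457) = 1.63 dB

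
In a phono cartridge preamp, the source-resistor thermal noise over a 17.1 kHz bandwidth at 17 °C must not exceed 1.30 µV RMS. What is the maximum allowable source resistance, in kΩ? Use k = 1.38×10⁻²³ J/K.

6.17 kΩ

T = 17 °C + 273.15 = 290.15 K
Johnson–Nyquist: V_n = √(4kTRB) ⇒ R = V_n² / (4kTB)
4kTB = 4 × 1.38×10⁻²³ × 290.15 × 1.71×10⁴ = 2.74×10⁻¹⁶
R = (1.30×10⁻⁶)² / 2.74×10⁻¹⁶ = 6.17×10³ Ω = 6.17 kΩ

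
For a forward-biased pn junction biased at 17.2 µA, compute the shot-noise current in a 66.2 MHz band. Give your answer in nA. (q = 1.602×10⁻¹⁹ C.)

I_n = √(2qI·B)
2qI·B = 2 × 1.602×10⁻¹⁹ × 1.72×10⁻⁵ × 6.62×10⁷ = 3.65×10⁻¹⁶ A²
I_n = √(3.65×10⁻¹⁶) = 1.91×10⁻⁸ A = 19.1 nA

19.1 nA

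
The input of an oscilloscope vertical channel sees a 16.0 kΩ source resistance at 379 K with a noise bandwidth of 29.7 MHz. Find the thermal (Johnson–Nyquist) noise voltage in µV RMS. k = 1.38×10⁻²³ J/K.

V_n = √(4kTRB)
4kTRB = 4 × 1.38×10⁻²³ × 379 × 1.60×10⁴ × 2.97×10⁷ = 9.94×10⁻⁹ V²
V_n = √(9.94×10⁻⁹) = 9.97×10⁻⁵ V = 99.7 µV

99.7 µV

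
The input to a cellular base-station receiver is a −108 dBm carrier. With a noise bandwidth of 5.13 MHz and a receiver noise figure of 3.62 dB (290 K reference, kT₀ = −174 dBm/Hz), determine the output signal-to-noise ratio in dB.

−4.7 dB

Noise floor: N = −174 + 10 log₁₀(B) + NF
10 log₁₀(5.13×10⁶) = 67.1 dB
N = −174 + 67.1 + 3.62 = −103.28 dBm
SNR = P_sig − N = −108 − (−103.28) = −4.72 dB → −4.7 dB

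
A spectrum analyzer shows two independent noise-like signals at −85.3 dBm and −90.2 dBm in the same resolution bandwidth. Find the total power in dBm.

−84.1 dBm

Convert to linear, add, convert back:
P₁ = 2.95×10⁻¹² W, P₂ = 9.55×10⁻¹³ W
P_tot = 3.91×10⁻¹² W → 10 log₁₀(P_tot / 10⁻³) = −84.1 dBm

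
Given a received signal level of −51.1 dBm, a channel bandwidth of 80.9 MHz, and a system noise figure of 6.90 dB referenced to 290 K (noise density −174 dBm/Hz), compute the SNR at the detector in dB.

36.9 dB

Noise floor: N = −174 + 10 log₁₀(B) + NF
10 log₁₀(8.09×10⁷) = 79.08 dB
N = −174 + 79.08 + 6.90 = −88.02 dBm
SNR = P_sig − N = −51.1 − (−88.02) = 36.92 dB → 36.9 dB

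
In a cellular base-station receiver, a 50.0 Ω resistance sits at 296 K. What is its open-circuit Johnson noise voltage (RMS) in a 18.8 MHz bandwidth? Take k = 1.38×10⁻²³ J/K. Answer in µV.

3.92 µV

V_n = √(4kTRB)
4kTRB = 4 × 1.38×10⁻²³ × 296 × 5.00×10¹ × 1.88×10⁷ = 1.54×10⁻¹¹ V²
V_n = √(1.54×10⁻¹¹) = 3.92×10⁻⁶ V = 3.92 µV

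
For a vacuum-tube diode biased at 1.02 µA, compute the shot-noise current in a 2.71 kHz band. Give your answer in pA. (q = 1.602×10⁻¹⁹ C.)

I_n = √(2qI·B)
2qI·B = 2 × 1.602×10⁻¹⁹ × 1.02×10⁻⁶ × 2.71×10³ = 8.86×10⁻²² A²
I_n = √(8.86×10⁻²²) = 2.98×10⁻¹¹ A = 29.8 pA

29.8 pA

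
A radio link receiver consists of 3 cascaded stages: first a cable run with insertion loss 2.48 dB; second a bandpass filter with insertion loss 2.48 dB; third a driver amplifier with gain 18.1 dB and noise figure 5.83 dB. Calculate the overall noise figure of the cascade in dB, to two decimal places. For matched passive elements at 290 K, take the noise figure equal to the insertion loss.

Convert to linear (a loss of L dB is a gain of −L dB): F_i = 10^(NF_i/10), G_i = 10^(G_i,dB/10)
  Stage 1: F_1 = 10^(2.48/10) = 1.770, G_1 = 10^(−2.48/10) = 0.5649
  Stage 2: F_2 = 10^(2.48/10) = 1.770, G_2 = 10^(−2.48/10) = 0.5649
  Stage 3: F_3 = 10^(5.83/10) = 3.828, G_3 = 10^(18.1/10) = 64.57
Friis cascade:
  F = 1.770 + (1.770 − 1)/0.5649 + (3.828 − 1)/0.3192 = 11.99
NF = 10 log₁₀(11.99) = 10.79 dB

10.79 dB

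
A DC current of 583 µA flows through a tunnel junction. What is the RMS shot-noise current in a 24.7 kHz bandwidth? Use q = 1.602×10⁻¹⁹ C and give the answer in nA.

2.15 nA

I_n = √(2qI·B)
2qI·B = 2 × 1.602×10⁻¹⁹ × 5.83×10⁻⁴ × 2.47×10⁴ = 4.61×10⁻¹⁸ A²
I_n = √(4.61×10⁻¹⁸) = 2.15×10⁻⁹ A = 2.15 nA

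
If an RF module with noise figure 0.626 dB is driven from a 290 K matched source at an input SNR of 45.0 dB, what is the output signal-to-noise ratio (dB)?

44.374 dB

By definition F = SNR_in/SNR_out, so in dB: SNR_out = SNR_in − NF
SNR_out = 45.0 − 0.626 = 44.374 dB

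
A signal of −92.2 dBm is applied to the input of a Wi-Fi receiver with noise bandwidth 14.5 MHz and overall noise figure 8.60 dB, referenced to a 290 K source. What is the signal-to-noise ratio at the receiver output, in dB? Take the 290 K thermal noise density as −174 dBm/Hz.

Noise floor: N = −174 + 10 log₁₀(B) + NF
10 log₁₀(1.45×10⁷) = 71.61 dB
N = −174 + 71.61 + 8.60 = −93.79 dBm
SNR = P_sig − N = −92.2 − (−93.79) = 1.59 dB → 1.6 dB

1.6 dB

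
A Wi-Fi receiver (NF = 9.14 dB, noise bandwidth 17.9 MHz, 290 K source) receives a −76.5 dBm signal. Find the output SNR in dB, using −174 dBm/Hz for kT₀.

Noise floor: N = −174 + 10 log₁₀(B) + NF
10 log₁₀(1.79×10⁷) = 72.53 dB
N = −174 + 72.53 + 9.14 = −92.33 dBm
SNR = P_sig − N = −76.5 − (−92.33) = 15.83 dB → 15.8 dB

15.8 dB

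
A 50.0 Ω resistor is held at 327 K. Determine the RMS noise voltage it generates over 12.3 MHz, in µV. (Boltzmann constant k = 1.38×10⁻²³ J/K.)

3.33 µV

V_n = √(4kTRB)
4kTRB = 4 × 1.38×10⁻²³ × 327 × 5.00×10¹ × 1.23×10⁷ = 1.11×10⁻¹¹ V²
V_n = √(1.11×10⁻¹¹) = 3.33×10⁻⁶ V = 3.33 µV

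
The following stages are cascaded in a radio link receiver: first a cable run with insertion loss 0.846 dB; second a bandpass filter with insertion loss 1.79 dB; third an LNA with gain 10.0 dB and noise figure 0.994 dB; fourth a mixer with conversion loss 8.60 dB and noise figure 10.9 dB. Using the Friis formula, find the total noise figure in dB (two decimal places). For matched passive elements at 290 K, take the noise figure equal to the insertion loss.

Convert to linear (a loss of L dB is a gain of −L dB): F_i = 10^(NF_i/10), G_i = 10^(G_i,dB/10)
  Stage 1: F_1 = 10^(0.846/10) = 1.215, G_1 = 10^(−0.846/10) = 0.8230
  Stage 2: F_2 = 10^(1.79/10) = 1.510, G_2 = 10^(−1.79/10) = 0.6622
  Stage 3: F_3 = 10^(0.994/10) = 1.257, G_3 = 10^(10.0/10) = 10.00
  Stage 4: F_4 = 10^(10.9/10) = 12.30, G_4 = 10^(−8.60/10) = 0.1380
Friis cascade:
  F = 1.215 + (1.510 − 1)/0.8230 + (1.257 − 1)/0.5450 + (12.30 − 1)/5.450 = 4.381
NF = 10 log₁₀(4.381) = 6.42 dB

6.42 dB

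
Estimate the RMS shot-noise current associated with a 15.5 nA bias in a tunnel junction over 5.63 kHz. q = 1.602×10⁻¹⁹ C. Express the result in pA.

I_n = √(2qI·B)
2qI·B = 2 × 1.602×10⁻¹⁹ × 1.55×10⁻⁸ × 5.63×10³ = 2.80×10⁻²³ A²
I_n = √(2.80×10⁻²³) = 5.29×10⁻¹² A = 5.29 pA

5.29 pA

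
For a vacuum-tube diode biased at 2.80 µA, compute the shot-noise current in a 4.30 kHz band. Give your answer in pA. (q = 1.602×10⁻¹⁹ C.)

I_n = √(2qI·B)
2qI·B = 2 × 1.602×10⁻¹⁹ × 2.80×10⁻⁶ × 4.30×10³ = 3.86×10⁻²¹ A²
I_n = √(3.86×10⁻²¹) = 6.21×10⁻¹¹ A = 62.1 pA

62.1 pA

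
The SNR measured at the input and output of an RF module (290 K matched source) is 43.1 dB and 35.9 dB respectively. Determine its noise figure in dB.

7.2 dB

NF (dB) = SNR_in(dB) − SNR_out(dB) when the source is at T₀
NF = 43.1 − 35.9 = 7.2 dB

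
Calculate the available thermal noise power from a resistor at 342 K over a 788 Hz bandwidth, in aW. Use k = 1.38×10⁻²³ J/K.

P_n = kTB = 1.38×10⁻²³ × 342 × 7.88×10² = 3.72×10⁻¹⁸ W = 3.72 aW

3.72 aW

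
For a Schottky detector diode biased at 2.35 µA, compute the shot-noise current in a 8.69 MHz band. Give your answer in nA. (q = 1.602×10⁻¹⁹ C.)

I_n = √(2qI·B)
2qI·B = 2 × 1.602×10⁻¹⁹ × 2.35×10⁻⁶ × 8.69×10⁶ = 6.54×10⁻¹⁸ A²
I_n = √(6.54×10⁻¹⁸) = 2.56×10⁻⁹ A = 2.56 nA

2.56 nA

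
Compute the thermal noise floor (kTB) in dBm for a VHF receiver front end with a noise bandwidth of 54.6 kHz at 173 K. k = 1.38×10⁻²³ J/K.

−128.8 dBm

P_n = kTB = 1.38×10⁻²³ × 173 × 5.46×10⁴ = 1.30×10⁻¹⁶ W
In dBm: 10 log₁₀(1.30×10⁻¹⁶ / 10⁻³) = −128.8 dBm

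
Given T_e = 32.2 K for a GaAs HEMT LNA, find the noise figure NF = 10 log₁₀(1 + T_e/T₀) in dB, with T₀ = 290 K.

0.457 dB

F = 1 + T_e/T₀ = 1 + 32.2/290 = 1.11103
NF = 10 log₁₀(1.11103) = 0.457 dB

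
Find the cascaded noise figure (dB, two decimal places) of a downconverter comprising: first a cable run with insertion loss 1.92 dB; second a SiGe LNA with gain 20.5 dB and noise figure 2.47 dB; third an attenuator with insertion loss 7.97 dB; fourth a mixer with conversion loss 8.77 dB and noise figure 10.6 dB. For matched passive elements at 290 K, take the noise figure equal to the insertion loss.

Convert to linear (a loss of L dB is a gain of −L dB): F_i = 10^(NF_i/10), G_i = 10^(G_i,dB/10)
  Stage 1: F_1 = 10^(1.92/10) = 1.556, G_1 = 10^(−1.92/10) = 0.6427
  Stage 2: F_2 = 10^(2.47/10) = 1.766, G_2 = 10^(20.5/10) = 112.2
  Stage 3: F_3 = 10^(7.97/10) = 6.266, G_3 = 10^(−7.97/10) = 0.1596
  Stage 4: F_4 = 10^(10.6/10) = 11.48, G_4 = 10^(−8.77/10) = 0.1327
Friis cascade:
  F = 1.556 + (1.766 − 1)/0.6427 + (6.266 − 1)/72.11 + (11.48 − 1)/11.51 = 3.732
NF = 10 log₁₀(3.732) = 5.72 dB

5.72 dB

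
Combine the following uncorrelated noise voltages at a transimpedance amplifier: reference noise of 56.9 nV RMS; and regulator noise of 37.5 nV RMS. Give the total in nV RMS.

68.1 nV

Uncorrelated sources add in power (mean-square): V_tot = √(ΣV_i²)
V_tot = √[(5.69×10⁻⁸)² + (3.75×10⁻⁸)²] = 6.81×10⁻⁸ V = 68.1 nV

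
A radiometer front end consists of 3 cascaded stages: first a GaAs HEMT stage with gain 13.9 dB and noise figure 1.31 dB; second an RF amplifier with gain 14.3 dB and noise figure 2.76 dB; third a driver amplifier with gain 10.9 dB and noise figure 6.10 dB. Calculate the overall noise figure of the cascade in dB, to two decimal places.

1.44 dB

Convert to linear (a loss of L dB is a gain of −L dB): F_i = 10^(NF_i/10), G_i = 10^(G_i,dB/10)
  Stage 1: F_1 = 10^(1.31/10) = 1.352, G_1 = 10^(13.9/10) = 24.55
  Stage 2: F_2 = 10^(2.76/10) = 1.888, G_2 = 10^(14.3/10) = 26.92
  Stage 3: F_3 = 10^(6.10/10) = 4.074, G_3 = 10^(10.9/10) = 12.30
Friis cascade:
  F = 1.352 + (1.888 − 1)/24.55 + (4.074 − 1)/660.7 = 1.393
NF = 10 log₁₀(1.393) = 1.44 dB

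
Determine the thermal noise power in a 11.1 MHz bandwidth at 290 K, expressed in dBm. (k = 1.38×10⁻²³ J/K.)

−103.5 dBm

P_n = kTB = 1.38×10⁻²³ × 290 × 1.11×10⁷ = 4.44×10⁻¹⁴ W
In dBm: 10 log₁₀(4.44×10⁻¹⁴ / 10⁻³) = −103.5 dBm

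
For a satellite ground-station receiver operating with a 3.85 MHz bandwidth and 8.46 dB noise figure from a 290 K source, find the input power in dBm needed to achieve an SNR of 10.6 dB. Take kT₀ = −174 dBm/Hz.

Sensitivity = −174 + 10 log₁₀(B) + NF + SNR_min
= −174 + 65.85 + 8.46 + 10.6
= −89.09 dBm → −89.1 dBm

−89.1 dBm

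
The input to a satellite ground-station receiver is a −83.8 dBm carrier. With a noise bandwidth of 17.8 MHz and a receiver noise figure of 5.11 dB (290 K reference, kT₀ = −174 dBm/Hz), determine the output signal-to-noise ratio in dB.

12.6 dB

Noise floor: N = −174 + 10 log₁₀(B) + NF
10 log₁₀(1.78×10⁷) = 72.5 dB
N = −174 + 72.5 + 5.11 = −96.39 dBm
SNR = P_sig − N = −83.8 − (−96.39) = 12.59 dB → 12.6 dB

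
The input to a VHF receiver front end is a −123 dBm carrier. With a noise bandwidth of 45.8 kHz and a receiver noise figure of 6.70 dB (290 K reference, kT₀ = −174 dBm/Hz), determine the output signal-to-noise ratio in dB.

−2.3 dB

Noise floor: N = −174 + 10 log₁₀(B) + NF
10 log₁₀(4.58×10⁴) = 46.61 dB
N = −174 + 46.61 + 6.70 = −120.69 dBm
SNR = P_sig − N = −123 − (−120.69) = −2.31 dB → −2.3 dB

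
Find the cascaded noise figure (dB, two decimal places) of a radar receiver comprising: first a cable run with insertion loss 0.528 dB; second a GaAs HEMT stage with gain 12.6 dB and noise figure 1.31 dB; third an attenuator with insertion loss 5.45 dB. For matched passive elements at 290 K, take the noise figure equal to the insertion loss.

Convert to linear (a loss of L dB is a gain of −L dB): F_i = 10^(NF_i/10), G_i = 10^(G_i,dB/10)
  Stage 1: F_1 = 10^(0.528/10) = 1.129, G_1 = 10^(−0.528/10) = 0.8855
  Stage 2: F_2 = 10^(1.31/10) = 1.352, G_2 = 10^(12.6/10) = 18.20
  Stage 3: F_3 = 10^(5.45/10) = 3.508, G_3 = 10^(−5.45/10) = 0.2851
Friis cascade:
  F = 1.129 + (1.352 − 1)/0.8855 + (3.508 − 1)/16.11 = 1.682
NF = 10 log₁₀(1.682) = 2.26 dB

2.26 dB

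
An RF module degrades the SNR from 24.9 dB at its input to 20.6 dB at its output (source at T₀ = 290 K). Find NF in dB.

NF (dB) = SNR_in(dB) − SNR_out(dB) when the source is at T₀
NF = 24.9 − 20.6 = 4.3 dB

4.3 dB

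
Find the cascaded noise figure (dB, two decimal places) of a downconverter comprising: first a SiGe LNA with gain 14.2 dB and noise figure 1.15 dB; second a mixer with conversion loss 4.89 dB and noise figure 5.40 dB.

Convert to linear (a loss of L dB is a gain of −L dB): F_i = 10^(NF_i/10), G_i = 10^(G_i,dB/10)
  Stage 1: F_1 = 10^(1.15/10) = 1.303, G_1 = 10^(14.2/10) = 26.30
  Stage 2: F_2 = 10^(5.40/10) = 3.467, G_2 = 10^(−4.89/10) = 0.3243
Friis cascade:
  F = 1.303 + (3.467 − 1)/26.30 = 1.397
NF = 10 log₁₀(1.397) = 1.45 dB

1.45 dB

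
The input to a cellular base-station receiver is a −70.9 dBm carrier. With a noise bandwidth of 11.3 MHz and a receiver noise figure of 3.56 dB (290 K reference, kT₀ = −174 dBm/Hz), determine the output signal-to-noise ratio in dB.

Noise floor: N = −174 + 10 log₁₀(B) + NF
10 log₁₀(1.13×10⁷) = 70.53 dB
N = −174 + 70.53 + 3.56 = −99.91 dBm
SNR = P_sig − N = −70.9 − (−99.91) = 29.01 dB → 29.0 dB

29.0 dB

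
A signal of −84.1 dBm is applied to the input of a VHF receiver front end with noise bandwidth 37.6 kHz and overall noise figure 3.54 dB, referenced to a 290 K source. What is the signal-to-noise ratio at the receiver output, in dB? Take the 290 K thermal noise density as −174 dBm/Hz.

40.6 dB

Noise floor: N = −174 + 10 log₁₀(B) + NF
10 log₁₀(3.76×10⁴) = 45.75 dB
N = −174 + 45.75 + 3.54 = −124.71 dBm
SNR = P_sig − N = −84.1 − (−124.71) = 40.61 dB → 40.6 dB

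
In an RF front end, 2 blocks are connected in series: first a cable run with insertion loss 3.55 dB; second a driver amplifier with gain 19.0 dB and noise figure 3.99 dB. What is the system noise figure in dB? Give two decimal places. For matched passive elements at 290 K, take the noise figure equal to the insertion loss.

7.54 dB

Convert to linear (a loss of L dB is a gain of −L dB): F_i = 10^(NF_i/10), G_i = 10^(G_i,dB/10)
  Stage 1: F_1 = 10^(3.55/10) = 2.265, G_1 = 10^(−3.55/10) = 0.4416
  Stage 2: F_2 = 10^(3.99/10) = 2.506, G_2 = 10^(19.0/10) = 79.43
Friis cascade:
  F = 2.265 + (2.506 − 1)/0.4416 = 5.675
NF = 10 log₁₀(5.675) = 7.54 dB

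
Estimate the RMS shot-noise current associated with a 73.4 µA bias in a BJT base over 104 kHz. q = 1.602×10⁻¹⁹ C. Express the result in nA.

I_n = √(2qI·B)
2qI·B = 2 × 1.602×10⁻¹⁹ × 7.34×10⁻⁵ × 1.04×10⁵ = 2.45×10⁻¹⁸ A²
I_n = √(2.45×10⁻¹⁸) = 1.56×10⁻⁹ A = 1.56 nA

1.56 nA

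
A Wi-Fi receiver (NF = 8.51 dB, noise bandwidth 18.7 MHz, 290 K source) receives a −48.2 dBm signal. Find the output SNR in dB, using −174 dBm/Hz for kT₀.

Noise floor: N = −174 + 10 log₁₀(B) + NF
10 log₁₀(1.87×10⁷) = 72.72 dB
N = −174 + 72.72 + 8.51 = −92.77 dBm
SNR = P_sig − N = −48.2 − (−92.77) = 44.57 dB → 44.6 dB

44.6 dB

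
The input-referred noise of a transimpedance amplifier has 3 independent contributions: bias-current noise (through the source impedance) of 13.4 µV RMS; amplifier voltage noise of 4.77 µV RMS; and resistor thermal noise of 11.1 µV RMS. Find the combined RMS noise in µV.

Uncorrelated sources add in power (mean-square): V_tot = √(ΣV_i²)
V_tot = √[(1.34×10⁻⁵)² + (4.77×10⁻⁶)² + (1.11×10⁻⁵)²] = 1.80×10⁻⁵ V = 18.0 µV

18.0 µV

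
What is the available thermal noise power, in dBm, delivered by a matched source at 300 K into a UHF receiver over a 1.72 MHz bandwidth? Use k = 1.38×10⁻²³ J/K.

−111.5 dBm

P_n = kTB = 1.38×10⁻²³ × 300 × 1.72×10⁶ = 7.12×10⁻¹⁵ W
In dBm: 10 log₁₀(7.12×10⁻¹⁵ / 10⁻³) = −111.5 dBm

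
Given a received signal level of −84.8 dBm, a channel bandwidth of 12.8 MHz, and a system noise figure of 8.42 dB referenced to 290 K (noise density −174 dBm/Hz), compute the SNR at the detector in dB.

Noise floor: N = −174 + 10 log₁₀(B) + NF
10 log₁₀(1.28×10⁷) = 71.07 dB
N = −174 + 71.07 + 8.42 = −94.51 dBm
SNR = P_sig − N = −84.8 − (−94.51) = 9.71 dB → 9.7 dB

9.7 dB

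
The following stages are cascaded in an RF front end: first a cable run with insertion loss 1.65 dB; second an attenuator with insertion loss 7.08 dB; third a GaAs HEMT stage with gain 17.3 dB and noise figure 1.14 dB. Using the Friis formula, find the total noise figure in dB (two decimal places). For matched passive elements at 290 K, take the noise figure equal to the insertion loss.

Convert to linear (a loss of L dB is a gain of −L dB): F_i = 10^(NF_i/10), G_i = 10^(G_i,dB/10)
  Stage 1: F_1 = 10^(1.65/10) = 1.462, G_1 = 10^(−1.65/10) = 0.6839
  Stage 2: F_2 = 10^(7.08/10) = 5.105, G_2 = 10^(−7.08/10) = 0.1959
  Stage 3: F_3 = 10^(1.14/10) = 1.300, G_3 = 10^(17.3/10) = 53.70
Friis cascade:
  F = 1.462 + (5.105 − 1)/0.6839 + (1.300 − 1)/0.1340 = 9.705
NF = 10 log₁₀(9.705) = 9.87 dB

9.87 dB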